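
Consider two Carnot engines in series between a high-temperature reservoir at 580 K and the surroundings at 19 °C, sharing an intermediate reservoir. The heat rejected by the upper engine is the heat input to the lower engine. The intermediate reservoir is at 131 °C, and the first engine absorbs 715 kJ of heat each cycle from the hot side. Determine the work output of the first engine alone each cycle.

T_C = 19 °C → 19 + 273.15 = 292.15 K.
T_m = 131 °C → 131 + 273.15 = 404.15 K.
First-stage efficiency η₁ = 1 − T_m/T_H = 1 − 404.15/580.00 = 0.3032.
W₁ = η₁·Q_H = 0.3032 × 715 = 217 kJ.

W₁ ≈ 217 kJ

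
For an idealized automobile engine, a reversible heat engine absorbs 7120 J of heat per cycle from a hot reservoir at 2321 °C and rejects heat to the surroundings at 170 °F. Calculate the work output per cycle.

T_H = 2321 °C → 2321 + 273.15 = 2594.15 K.
T_C = 170 °F → (170 − 32) × 5/9 = 76.67 °C = 349.82 K.
η_rev = 1 − T_C/T_H = 1 − 349.82/2594.15 = 0.8652.
W = η·Q_H = 0.8652 × 7120 = 6160 J.

W ≈ 6160 J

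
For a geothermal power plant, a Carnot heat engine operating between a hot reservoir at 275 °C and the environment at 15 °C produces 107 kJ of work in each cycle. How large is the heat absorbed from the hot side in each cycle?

Q_H ≈ 226 kJ

T_H = 275 °C → 275 + 273.15 = 548.15 K.
T_C = 15 °C → 15 + 273.15 = 288.15 K.
Carnot efficiency: η = 1 − T_C/T_H = 1 − 288.15/548.15 = 0.4743.
Q_H = W/η = 107/0.4743 = 226 kJ.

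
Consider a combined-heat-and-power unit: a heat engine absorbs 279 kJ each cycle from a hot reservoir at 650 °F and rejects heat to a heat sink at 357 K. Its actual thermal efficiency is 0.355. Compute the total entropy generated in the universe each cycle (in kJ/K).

ΔS_univ ≈ 0.0515 kJ/K

T_H = 650 °F → (650 − 32) × 5/9 = 343.33 °C = 616.48 K.
W = η·Q_H = 0.355 × 279 = 99.05 kJ, so Q_C = Q_H − W = 180.0 kJ.
Entropy balance on the reservoirs: −Q_H/T_H = -0.4526 kJ/K, +Q_C/T_C = 0.5041 kJ/K.
ΔS_univ = −Q_H/T_H + Q_C/T_C = 0.0515 kJ/K (> 0, since η = 0.355 < η_Carnot = 0.421).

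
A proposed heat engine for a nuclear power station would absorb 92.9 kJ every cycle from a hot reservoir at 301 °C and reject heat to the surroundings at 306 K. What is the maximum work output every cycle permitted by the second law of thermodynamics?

W_max ≈ 43.4 kJ

T_H = 301 °C → 301 + 273.15 = 574.15 K.
No engine can exceed the Carnot limit: η_max = 1 − T_C/T_H = 1 − 306.00/574.15 = 0.4670.
W_max = η_max · Q_H = 0.4670 × 92.9 = 43.4 kJ.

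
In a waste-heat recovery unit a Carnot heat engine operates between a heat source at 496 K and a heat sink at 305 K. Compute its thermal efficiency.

Carnot efficiency: η = 1 − T_C/T_H = 1 − 305.00/496.00 = 0.385.

η ≈ 0.385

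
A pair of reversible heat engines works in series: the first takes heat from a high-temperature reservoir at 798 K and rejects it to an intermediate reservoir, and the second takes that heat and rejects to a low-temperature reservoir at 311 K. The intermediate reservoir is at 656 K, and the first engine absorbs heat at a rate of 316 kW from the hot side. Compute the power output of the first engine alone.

First-stage efficiency η₁ = 1 − T_m/T_H = 1 − 656.00/798.00 = 0.1779.
W₁ = η₁·Q_H = 0.1779 × 316 = 56.23 kW.

Ẇ₁ ≈ 56.23 kW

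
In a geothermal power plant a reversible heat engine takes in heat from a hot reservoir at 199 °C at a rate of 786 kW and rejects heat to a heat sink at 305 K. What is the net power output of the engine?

T_H = 199 °C → 199 + 273.15 = 472.15 K.
The Carnot efficiency is η = 1 − T_C/T_H = 1 − 305.00/472.15 = 0.3540.
W = η·Q_H = 0.3540 × 786 = 278.3 kW.

Ẇ ≈ 278.3 kW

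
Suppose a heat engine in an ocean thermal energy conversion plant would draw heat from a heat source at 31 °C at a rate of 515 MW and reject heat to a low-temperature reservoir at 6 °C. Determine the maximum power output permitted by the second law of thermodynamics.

T_H = 31 °C → 31 + 273.15 = 304.15 K.
T_C = 6 °C → 6 + 273.15 = 279.15 K.
The second-law ceiling is the Carnot efficiency, η_max = 1 − T_C/T_H = 1 − 279.15/304.15 = 0.0822.
W_max = η_max · Q_H = 0.0822 × 515 = 42.3 MW.

Ẇ_max ≈ 42.3 MW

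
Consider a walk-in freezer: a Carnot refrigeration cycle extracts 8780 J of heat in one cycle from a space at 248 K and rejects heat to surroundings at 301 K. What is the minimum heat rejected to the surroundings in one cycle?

For a reversible cycle Q_H/Q_C = T_H/T_C, so Q_H = Q_C·T_H/T_C = 8780 × 301.00/248.00 = 10660 J.

Q_H ≈ 10660 J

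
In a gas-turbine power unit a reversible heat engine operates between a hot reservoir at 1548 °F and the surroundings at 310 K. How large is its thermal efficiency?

η ≈ 0.722

T_H = 1548 °F → (1548 − 32) × 5/9 = 842.22 °C = 1115.37 K.
For a reversible engine, η = 1 − T_C/T_H = 1 − 310.00/1115.37 = 0.722.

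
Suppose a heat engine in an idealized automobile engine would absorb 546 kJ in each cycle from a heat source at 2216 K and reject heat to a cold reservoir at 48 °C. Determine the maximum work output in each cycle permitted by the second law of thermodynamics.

T_C = 48 °C → 48 + 273.15 = 321.15 K.
The upper bound on efficiency is η_max = 1 − T_C/T_H = 1 − 321.15/2216.00 = 0.8551.
W_max = η_max · Q_H = 0.8551 × 546 = 467 kJ.

W_max ≈ 467 kJ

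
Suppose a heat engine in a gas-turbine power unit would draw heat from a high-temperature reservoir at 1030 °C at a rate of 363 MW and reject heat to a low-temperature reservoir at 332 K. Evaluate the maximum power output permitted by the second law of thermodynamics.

Ẇ_max ≈ 271 MW

T_H = 1030 °C → 1030 + 273.15 = 1303.15 K.
The upper bound on efficiency is η_max = 1 − T_C/T_H = 1 − 332.00/1303.15 = 0.7452.
W_max = η_max · Q_H = 0.7452 × 363 = 271 MW.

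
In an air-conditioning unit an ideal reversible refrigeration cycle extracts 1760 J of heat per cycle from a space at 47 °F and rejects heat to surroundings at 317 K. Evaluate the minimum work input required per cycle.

T_C = 47 °F → (47 − 32) × 5/9 = 8.33 °C = 281.48 K.
Carnot COP: COP_R = T_C/(T_H − T_C) = 281.48/35.52 = 7.9254.
W = Q_C/COP_R = 1760/7.9254 = 222 J.

W_in ≈ 222 J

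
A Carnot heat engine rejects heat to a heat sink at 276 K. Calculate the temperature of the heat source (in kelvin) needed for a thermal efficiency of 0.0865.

From η = 1 − T_C/T_H, solving for T_H gives T_H = T_C/(1 − η) = 276.00/(1 − 0.0865) = 302.1 K.

T_H ≈ 302.1 K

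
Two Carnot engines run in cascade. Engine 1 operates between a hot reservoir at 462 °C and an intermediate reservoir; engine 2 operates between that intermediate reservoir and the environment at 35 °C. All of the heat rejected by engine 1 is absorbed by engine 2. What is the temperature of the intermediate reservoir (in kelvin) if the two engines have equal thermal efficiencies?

T_H = 462 °C → 462 + 273.15 = 735.15 K.
T_C = 35 °C → 35 + 273.15 = 308.15 K.
Equal efficiencies require 1 − T_m/T_H = 1 − T_C/T_m, i.e. T_m/T_H = T_C/T_m, so T_m = √(T_H·T_C) = √(735.15 × 308.15) = 476 K.

T_m ≈ 476 K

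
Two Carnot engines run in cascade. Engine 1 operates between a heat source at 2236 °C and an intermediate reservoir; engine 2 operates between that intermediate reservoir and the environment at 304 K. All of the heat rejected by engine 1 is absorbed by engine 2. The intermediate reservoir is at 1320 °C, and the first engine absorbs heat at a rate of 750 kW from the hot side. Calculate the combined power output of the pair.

T_H = 2236 °C → 2236 + 273.15 = 2509.15 K.
Two reversible stages in series are equivalent to a single Carnot engine between T_H and T_C, so η_total = 1 − T_C/T_H = 1 − 304.00/2509.15 = 0.8788.
W_total = η_total · Q_H = 0.8788 × 750 = 659 kW.

Ẇ_total ≈ 659 kW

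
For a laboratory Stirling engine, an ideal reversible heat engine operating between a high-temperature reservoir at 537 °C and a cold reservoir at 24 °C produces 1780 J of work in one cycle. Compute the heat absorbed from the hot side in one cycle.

T_H = 537 °C → 537 + 273.15 = 810.15 K.
T_C = 24 °C → 24 + 273.15 = 297.15 K.
The Carnot efficiency is η = 1 − T_C/T_H = 1 − 297.15/810.15 = 0.6332.
Q_H = W/η = 1780/0.6332 = 2810 J.

Q_H ≈ 2810 J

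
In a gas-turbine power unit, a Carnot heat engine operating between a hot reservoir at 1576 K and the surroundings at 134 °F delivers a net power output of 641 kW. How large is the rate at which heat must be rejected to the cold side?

T_C = 134 °F → (134 − 32) × 5/9 = 56.67 °C = 329.82 K.
Since the cycle is reversible, η = 1 − T_C/T_H = 1 − 329.82/1576.00 = 0.7907.
Since Q_C/Q_H = T_C/T_H and Q_H = W/η, Q_C = W·T_C/(T_H − T_C) = 641 × 329.82/1246.18 = 170 kW.

Q̇_C ≈ 170 kW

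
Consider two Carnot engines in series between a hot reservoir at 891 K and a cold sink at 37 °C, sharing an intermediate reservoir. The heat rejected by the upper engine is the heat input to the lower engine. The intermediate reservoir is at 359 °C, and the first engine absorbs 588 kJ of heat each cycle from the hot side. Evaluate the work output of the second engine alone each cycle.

W₂ ≈ 212.5 kJ

T_C = 37 °C → 37 + 273.15 = 310.15 K.
T_m = 359 °C → 359 + 273.15 = 632.15 K.
Heat entering the second stage: Q_m = Q_H·(T_m/T_H) = 588 × 632.15/891.00 = 417.2 kJ.
Second-stage efficiency η₂ = 1 − T_C/T_m = 1 − 310.15/632.15 = 0.5094, so W₂ = η₂·Q_m = 212.5 kJ.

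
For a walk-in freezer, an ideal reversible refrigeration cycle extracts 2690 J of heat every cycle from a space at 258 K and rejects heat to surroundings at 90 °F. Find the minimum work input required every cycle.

W_in ≈ 494 J

T_H = 90 °F → (90 − 32) × 5/9 = 32.22 °C = 305.37 K.
COP_R = T_C/(T_H − T_C) = 258.00/47.37 = 5.4462.
W = Q_C/COP_R = 2690/5.4462 = 494 J.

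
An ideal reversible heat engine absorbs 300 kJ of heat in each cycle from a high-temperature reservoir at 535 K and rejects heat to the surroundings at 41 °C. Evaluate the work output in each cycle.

T_C = 41 °C → 41 + 273.15 = 314.15 K.
For a reversible engine, η = 1 − T_C/T_H = 1 − 314.15/535.00 = 0.4128.
W = η·Q_H = 0.4128 × 300 = 123.8 kJ.

W ≈ 123.8 kJ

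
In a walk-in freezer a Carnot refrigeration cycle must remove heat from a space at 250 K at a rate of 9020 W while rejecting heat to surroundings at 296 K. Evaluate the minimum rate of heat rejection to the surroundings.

Q̇_H ≈ 10700 W

For a reversible cycle Q_H/Q_C = T_H/T_C, so Q_H = Q_C·T_H/T_C = 9020 × 296.00/250.00 = 10700 W.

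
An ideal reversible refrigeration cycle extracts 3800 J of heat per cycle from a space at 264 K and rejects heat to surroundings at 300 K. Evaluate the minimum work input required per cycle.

COP_R = T_C/(T_H − T_C) = 264.00/36.00 = 7.3333.
W = Q_C/COP_R = 3800/7.3333 = 518 J.

W_in ≈ 518 J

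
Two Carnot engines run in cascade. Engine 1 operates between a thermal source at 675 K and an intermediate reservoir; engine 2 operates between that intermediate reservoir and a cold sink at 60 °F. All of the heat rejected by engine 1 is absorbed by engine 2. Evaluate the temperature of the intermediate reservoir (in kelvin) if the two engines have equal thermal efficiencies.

T_C = 60 °F → (60 − 32) × 5/9 = 15.56 °C = 288.71 K.
Equal efficiencies require 1 − T_m/T_H = 1 − T_C/T_m, i.e. T_m/T_H = T_C/T_m, so T_m = √(T_H·T_C) = √(675.00 × 288.71) = 441.4 K.

T_m ≈ 441.4 K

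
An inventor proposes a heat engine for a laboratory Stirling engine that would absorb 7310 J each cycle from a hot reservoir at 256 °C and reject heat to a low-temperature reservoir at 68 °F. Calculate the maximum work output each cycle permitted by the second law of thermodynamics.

T_H = 256 °C → 256 + 273.15 = 529.15 K.
T_C = 68 °F → (68 − 32) × 5/9 = 20.00 °C = 293.15 K.
No engine can exceed the Carnot limit: η_max = 1 − T_C/T_H = 1 − 293.15/529.15 = 0.4460.
W_max = η_max · Q_H = 0.4460 × 7310 = 3260 J.

W_max ≈ 3260 J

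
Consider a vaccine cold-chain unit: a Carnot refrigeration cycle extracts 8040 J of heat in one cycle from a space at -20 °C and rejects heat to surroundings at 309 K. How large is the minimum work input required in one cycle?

W_in ≈ 1770 J

T_C = -20 °C → -20 + 273.15 = 253.15 K.
The reversible coefficient of performance is COP_R = T_C/(T_H − T_C) = 253.15/55.85 = 4.5327.
W = Q_C/COP_R = 8040/4.5327 = 1770 J.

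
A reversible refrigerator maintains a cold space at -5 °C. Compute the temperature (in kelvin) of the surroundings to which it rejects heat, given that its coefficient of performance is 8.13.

T_C = -5 °C → -5 + 273.15 = 268.15 K.
COP_R = T_C/(T_H − T_C) ⇒ T_H = T_C·(1 + 1/COP_R) = 268.15 × (1 + 1/8.13) = 301 K.

T_H ≈ 301 K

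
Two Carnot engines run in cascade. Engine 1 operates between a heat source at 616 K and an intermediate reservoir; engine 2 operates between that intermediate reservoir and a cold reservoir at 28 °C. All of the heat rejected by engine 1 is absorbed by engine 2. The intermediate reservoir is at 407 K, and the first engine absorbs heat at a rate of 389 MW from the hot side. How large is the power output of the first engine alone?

T_C = 28 °C → 28 + 273.15 = 301.15 K.
First-stage efficiency η₁ = 1 − T_m/T_H = 1 − 407.00/616.00 = 0.3393.
W₁ = η₁·Q_H = 0.3393 × 389 = 132 MW.

Ẇ₁ ≈ 132 MW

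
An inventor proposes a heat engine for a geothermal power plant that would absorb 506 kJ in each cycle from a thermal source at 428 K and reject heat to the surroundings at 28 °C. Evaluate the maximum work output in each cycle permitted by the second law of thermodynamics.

T_C = 28 °C → 28 + 273.15 = 301.15 K.
No engine can exceed the Carnot limit: η_max = 1 − T_C/T_H = 1 − 301.15/428.00 = 0.2964.
W_max = η_max · Q_H = 0.2964 × 506 = 150 kJ.

W_max ≈ 150 kJ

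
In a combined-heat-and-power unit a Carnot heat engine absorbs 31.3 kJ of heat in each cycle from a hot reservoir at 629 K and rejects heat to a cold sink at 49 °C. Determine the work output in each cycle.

W ≈ 15.27 kJ

T_C = 49 °C → 49 + 273.15 = 322.15 K.
For a reversible engine, η = 1 − T_C/T_H = 1 − 322.15/629.00 = 0.4878.
W = η·Q_H = 0.4878 × 31.3 = 15.27 kJ.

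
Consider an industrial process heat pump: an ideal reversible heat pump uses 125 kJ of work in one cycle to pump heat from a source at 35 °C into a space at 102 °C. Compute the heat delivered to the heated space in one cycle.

T_H = 102 °C → 102 + 273.15 = 375.15 K.
T_C = 35 °C → 35 + 273.15 = 308.15 K.
COP_HP = T_H/(T_H − T_C) = 375.15/67.00 = 5.5993.
Q_H = COP_HP · W = 5.5993 × 125 = 699.9 kJ.

Q_H ≈ 699.9 kJ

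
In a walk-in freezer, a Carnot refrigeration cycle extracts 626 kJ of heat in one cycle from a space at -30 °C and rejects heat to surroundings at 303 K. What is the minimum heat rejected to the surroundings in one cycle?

T_C = -30 °C → -30 + 273.15 = 243.15 K.
For a reversible cycle Q_H/Q_C = T_H/T_C, so Q_H = Q_C·T_H/T_C = 626 × 303.00/243.15 = 780 kJ.

Q_H ≈ 780 kJ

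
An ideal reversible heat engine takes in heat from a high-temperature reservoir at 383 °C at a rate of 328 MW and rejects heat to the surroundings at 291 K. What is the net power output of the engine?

T_H = 383 °C → 383 + 273.15 = 656.15 K.
For a reversible engine, η = 1 − T_C/T_H = 1 − 291.00/656.15 = 0.5565.
W = η·Q_H = 0.5565 × 328 = 183 MW.

Ẇ ≈ 183 MW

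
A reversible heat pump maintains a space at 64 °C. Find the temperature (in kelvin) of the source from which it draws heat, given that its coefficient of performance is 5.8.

T_H = 64 °C → 64 + 273.15 = 337.15 K.
COP_HP = T_H/(T_H − T_C) ⇒ T_C = T_H·(COP_HP − 1)/COP_HP = 337.15 × (5.8 − 1)/5.8 = 279 K.

T_C ≈ 279 K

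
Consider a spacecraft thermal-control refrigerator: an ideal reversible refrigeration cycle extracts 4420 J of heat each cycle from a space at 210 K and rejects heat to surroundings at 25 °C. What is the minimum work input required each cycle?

T_H = 25 °C → 25 + 273.15 = 298.15 K.
Carnot COP: COP_R = T_C/(T_H − T_C) = 210.00/88.15 = 2.3823.
W = Q_C/COP_R = 4420/2.3823 = 1860 J.

W_in ≈ 1860 J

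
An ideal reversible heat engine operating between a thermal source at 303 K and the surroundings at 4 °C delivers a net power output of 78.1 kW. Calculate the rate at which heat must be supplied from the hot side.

Q̇_H ≈ 915.4 kW

T_C = 4 °C → 4 + 273.15 = 277.15 K.
For a reversible engine, η = 1 − T_C/T_H = 1 − 277.15/303.00 = 0.0853.
Q_H = W/η = 78.1/0.0853 = 915.4 kW.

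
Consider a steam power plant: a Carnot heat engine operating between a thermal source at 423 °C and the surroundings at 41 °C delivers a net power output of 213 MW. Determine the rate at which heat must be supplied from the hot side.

T_H = 423 °C → 423 + 273.15 = 696.15 K.
T_C = 41 °C → 41 + 273.15 = 314.15 K.
The Carnot efficiency is η = 1 − T_C/T_H = 1 − 314.15/696.15 = 0.5487.
Q_H = W/η = 213/0.5487 = 388 MW.

Q̇_H ≈ 388 MW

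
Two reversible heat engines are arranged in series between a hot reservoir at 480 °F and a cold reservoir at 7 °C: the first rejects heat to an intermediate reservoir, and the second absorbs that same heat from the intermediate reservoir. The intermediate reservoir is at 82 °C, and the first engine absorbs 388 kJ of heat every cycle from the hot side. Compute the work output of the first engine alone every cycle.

W₁ ≈ 124 kJ

T_H = 480 °F → (480 − 32) × 5/9 = 248.89 °C = 522.04 K.
T_C = 7 °C → 7 + 273.15 = 280.15 K.
T_m = 82 °C → 82 + 273.15 = 355.15 K.
First-stage efficiency η₁ = 1 − T_m/T_H = 1 − 355.15/522.04 = 0.3197.
W₁ = η₁·Q_H = 0.3197 × 388 = 124 kJ.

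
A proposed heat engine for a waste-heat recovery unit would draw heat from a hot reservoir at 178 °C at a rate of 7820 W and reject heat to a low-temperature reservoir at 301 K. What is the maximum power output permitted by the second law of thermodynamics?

T_H = 178 °C → 178 + 273.15 = 451.15 K.
The second-law ceiling is the Carnot efficiency, η_max = 1 − T_C/T_H = 1 − 301.00/451.15 = 0.3328.
W_max = η_max · Q_H = 0.3328 × 7820 = 2600 W.

Ẇ_max ≈ 2600 W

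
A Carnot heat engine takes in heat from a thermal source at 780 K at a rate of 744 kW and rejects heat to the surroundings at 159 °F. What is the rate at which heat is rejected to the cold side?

T_C = 159 °F → (159 − 32) × 5/9 = 70.56 °C = 343.71 K.
Since the cycle is reversible, η = 1 − T_C/T_H = 1 − 343.71/780.00 = 0.5594.
For a reversible cycle Q_C/Q_H = T_C/T_H, so Q_C = 744 × 343.71/780.00 = 328 kW.

Q̇_C ≈ 328 kW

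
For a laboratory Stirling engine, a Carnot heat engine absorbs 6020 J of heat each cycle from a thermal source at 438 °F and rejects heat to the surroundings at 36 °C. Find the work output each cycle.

T_H = 438 °F → (438 − 32) × 5/9 = 225.56 °C = 498.71 K.
T_C = 36 °C → 36 + 273.15 = 309.15 K.
The Carnot efficiency is η = 1 − T_C/T_H = 1 − 309.15/498.71 = 0.3801.
W = η·Q_H = 0.3801 × 6020 = 2288 J.

W ≈ 2288 J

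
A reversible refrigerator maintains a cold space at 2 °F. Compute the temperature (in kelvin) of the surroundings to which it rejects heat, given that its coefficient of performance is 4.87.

T_C = 2 °F → (2 − 32) × 5/9 = -16.67 °C = 256.48 K.
COP_R = T_C/(T_H − T_C) ⇒ T_H = T_C·(1 + 1/COP_R) = 256.48 × (1 + 1/4.87) = 309 K.

T_H ≈ 309 K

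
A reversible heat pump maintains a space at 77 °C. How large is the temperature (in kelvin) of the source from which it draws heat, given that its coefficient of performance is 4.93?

T_C ≈ 279 K

T_H = 77 °C → 77 + 273.15 = 350.15 K.
COP_HP = T_H/(T_H − T_C) ⇒ T_C = T_H·(COP_HP − 1)/COP_HP = 350.15 × (4.93 − 1)/4.93 = 279 K.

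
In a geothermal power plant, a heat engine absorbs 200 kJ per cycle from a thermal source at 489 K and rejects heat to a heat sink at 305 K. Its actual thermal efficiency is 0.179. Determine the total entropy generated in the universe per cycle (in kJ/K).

W = η·Q_H = 0.179 × 200 = 35.80 kJ, so Q_C = Q_H − W = 164.2 kJ.
Reservoir entropy changes: ΔS_H = −Q_H/T_H = −200/489.00 = -0.4090 kJ/K and ΔS_C = +Q_C/T_C = 164.2/305.00 = 0.5384 kJ/K.
ΔS_univ = −Q_H/T_H + Q_C/T_C = 0.129 kJ/K (> 0, since η = 0.179 < η_Carnot = 0.376).

ΔS_univ ≈ 0.129 kJ/K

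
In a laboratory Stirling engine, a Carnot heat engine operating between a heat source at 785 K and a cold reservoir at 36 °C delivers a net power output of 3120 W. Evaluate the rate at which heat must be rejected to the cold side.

T_C = 36 °C → 36 + 273.15 = 309.15 K.
Carnot efficiency: η = 1 − T_C/T_H = 1 − 309.15/785.00 = 0.6062.
Since Q_C/Q_H = T_C/T_H and Q_H = W/η, Q_C = W·T_C/(T_H − T_C) = 3120 × 309.15/475.85 = 2027 W.

Q̇_C ≈ 2027 W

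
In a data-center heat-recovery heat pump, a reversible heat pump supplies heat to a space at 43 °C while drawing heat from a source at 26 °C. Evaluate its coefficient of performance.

T_H = 43 °C → 43 + 273.15 = 316.15 K.
T_C = 26 °C → 26 + 273.15 = 299.15 K.
COP_HP = T_H/(T_H − T_C) = 316.15/(316.15 − 299.15) = 18.6.

COP_HP ≈ 18.6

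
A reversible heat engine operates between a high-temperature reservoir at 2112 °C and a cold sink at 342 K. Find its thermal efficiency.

T_H = 2112 °C → 2112 + 273.15 = 2385.15 K.
The Carnot efficiency is η = 1 − T_C/T_H = 1 − 342.00/2385.15 = 0.8566.

η ≈ 0.8566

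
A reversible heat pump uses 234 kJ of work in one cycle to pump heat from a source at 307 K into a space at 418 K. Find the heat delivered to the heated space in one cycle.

Q_H ≈ 881 kJ

The Carnot heat-pump COP is COP_HP = T_H/(T_H − T_C) = 418.00/111.00 = 3.7658.
Q_H = COP_HP · W = 3.7658 × 234 = 881 kJ.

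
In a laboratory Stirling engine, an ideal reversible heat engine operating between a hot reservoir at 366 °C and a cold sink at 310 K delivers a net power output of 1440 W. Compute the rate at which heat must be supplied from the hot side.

T_H = 366 °C → 366 + 273.15 = 639.15 K.
For a reversible engine, η = 1 − T_C/T_H = 1 − 310.00/639.15 = 0.5150.
Q_H = W/η = 1440/0.5150 = 2800 W.

Q̇_H ≈ 2800 W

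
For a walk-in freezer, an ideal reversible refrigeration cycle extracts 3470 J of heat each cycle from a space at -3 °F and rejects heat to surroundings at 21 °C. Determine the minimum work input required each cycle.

W_in ≈ 553 J

T_H = 21 °C → 21 + 273.15 = 294.15 K.
T_C = -3 °F → (-3 − 32) × 5/9 = -19.44 °C = 253.71 K.
The reversible coefficient of performance is COP_R = T_C/(T_H − T_C) = 253.71/40.44 = 6.2729.
W = Q_C/COP_R = 3470/6.2729 = 553 J.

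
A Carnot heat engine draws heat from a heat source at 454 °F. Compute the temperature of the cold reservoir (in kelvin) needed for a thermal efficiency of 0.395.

T_H = 454 °F → (454 − 32) × 5/9 = 234.44 °C = 507.59 K.
From η = 1 − T_C/T_H, T_C = T_H·(1 − η) = 507.59 × (1 − 0.395) = 307 K.

T_C ≈ 307 K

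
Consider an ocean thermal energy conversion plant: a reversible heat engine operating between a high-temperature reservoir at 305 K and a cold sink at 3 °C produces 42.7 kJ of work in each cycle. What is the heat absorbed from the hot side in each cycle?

T_C = 3 °C → 3 + 273.15 = 276.15 K.
η_rev = 1 − T_C/T_H = 1 − 276.15/305.00 = 0.0946.
Q_H = W/η = 42.7/0.0946 = 451 kJ.

Q_H ≈ 451 kJ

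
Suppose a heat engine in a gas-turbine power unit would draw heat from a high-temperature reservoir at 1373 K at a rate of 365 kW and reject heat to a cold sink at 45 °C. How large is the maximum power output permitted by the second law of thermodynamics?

T_C = 45 °C → 45 + 273.15 = 318.15 K.
The upper bound on efficiency is η_max = 1 − T_C/T_H = 1 − 318.15/1373.00 = 0.7683.
W_max = η_max · Q_H = 0.7683 × 365 = 280.4 kW.

Ẇ_max ≈ 280.4 kW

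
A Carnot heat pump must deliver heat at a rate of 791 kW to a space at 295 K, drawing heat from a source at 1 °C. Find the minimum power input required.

T_C = 1 °C → 1 + 273.15 = 274.15 K.
The Carnot heat-pump COP is COP_HP = T_H/(T_H − T_C) = 295.00/20.85 = 14.1487.
W = Q_H/COP_HP = 791/14.1487 = 55.9 kW.

Ẇ_in ≈ 55.9 kW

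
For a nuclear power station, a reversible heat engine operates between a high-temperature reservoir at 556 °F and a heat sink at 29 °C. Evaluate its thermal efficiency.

η ≈ 0.465

T_H = 556 °F → (556 − 32) × 5/9 = 291.11 °C = 564.26 K.
T_C = 29 °C → 29 + 273.15 = 302.15 K.
For a reversible engine, η = 1 − T_C/T_H = 1 − 302.15/564.26 = 0.465.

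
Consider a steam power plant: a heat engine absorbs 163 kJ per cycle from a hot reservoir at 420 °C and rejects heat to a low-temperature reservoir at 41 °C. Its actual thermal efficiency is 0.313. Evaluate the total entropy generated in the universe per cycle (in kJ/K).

T_H = 420 °C → 420 + 273.15 = 693.15 K.
T_C = 41 °C → 41 + 273.15 = 314.15 K.
W = η·Q_H = 0.313 × 163 = 51.02 kJ, so Q_C = Q_H − W = 112.0 kJ.
Reservoir entropy changes: ΔS_H = −Q_H/T_H = −163/693.15 = -0.2352 kJ/K and ΔS_C = +Q_C/T_C = 112.0/314.15 = 0.3565 kJ/K.
ΔS_univ = −Q_H/T_H + Q_C/T_C = 0.121 kJ/K (> 0, since η = 0.313 < η_Carnot = 0.547).

ΔS_univ ≈ 0.121 kJ/K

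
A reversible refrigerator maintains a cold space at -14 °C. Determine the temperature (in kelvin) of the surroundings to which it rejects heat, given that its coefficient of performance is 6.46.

T_C = -14 °C → -14 + 273.15 = 259.15 K.
COP_R = T_C/(T_H − T_C) ⇒ T_H = T_C·(1 + 1/COP_R) = 259.15 × (1 + 1/6.46) = 299 K.

T_H ≈ 299 K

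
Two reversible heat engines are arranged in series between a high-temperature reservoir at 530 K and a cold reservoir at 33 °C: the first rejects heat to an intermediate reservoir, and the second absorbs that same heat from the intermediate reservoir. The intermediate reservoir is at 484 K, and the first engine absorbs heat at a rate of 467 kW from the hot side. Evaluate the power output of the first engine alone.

T_C = 33 °C → 33 + 273.15 = 306.15 K.
First-stage efficiency η₁ = 1 − T_m/T_H = 1 − 484.00/530.00 = 0.0868.
W₁ = η₁·Q_H = 0.0868 × 467 = 40.5 kW.

Ẇ₁ ≈ 40.5 kW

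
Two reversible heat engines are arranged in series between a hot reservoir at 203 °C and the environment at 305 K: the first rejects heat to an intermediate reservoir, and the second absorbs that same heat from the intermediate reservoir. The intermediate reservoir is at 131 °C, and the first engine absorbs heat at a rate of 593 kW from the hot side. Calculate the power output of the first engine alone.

T_H = 203 °C → 203 + 273.15 = 476.15 K.
T_m = 131 °C → 131 + 273.15 = 404.15 K.
First-stage efficiency η₁ = 1 − T_m/T_H = 1 − 404.15/476.15 = 0.1512.
W₁ = η₁·Q_H = 0.1512 × 593 = 89.67 kW.

Ẇ₁ ≈ 89.67 kW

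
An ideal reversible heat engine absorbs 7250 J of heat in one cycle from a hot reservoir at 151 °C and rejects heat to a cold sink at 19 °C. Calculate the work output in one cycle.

T_H = 151 °C → 151 + 273.15 = 424.15 K.
T_C = 19 °C → 19 + 273.15 = 292.15 K.
η_rev = 1 − T_C/T_H = 1 − 292.15/424.15 = 0.3112.
W = η·Q_H = 0.3112 × 7250 = 2260 J.

W ≈ 2260 J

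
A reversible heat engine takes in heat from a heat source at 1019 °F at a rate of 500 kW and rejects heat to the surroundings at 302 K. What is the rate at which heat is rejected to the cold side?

Q̇_C ≈ 184 kW

T_H = 1019 °F → (1019 − 32) × 5/9 = 548.33 °C = 821.48 K.
Since the cycle is reversible, η = 1 − T_C/T_H = 1 − 302.00/821.48 = 0.6324.
For a reversible cycle Q_C/Q_H = T_C/T_H, so Q_C = 500 × 302.00/821.48 = 184 kW.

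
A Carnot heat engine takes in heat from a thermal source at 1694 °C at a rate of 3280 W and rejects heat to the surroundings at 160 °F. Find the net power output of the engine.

T_H = 1694 °C → 1694 + 273.15 = 1967.15 K.
T_C = 160 °F → (160 − 32) × 5/9 = 71.11 °C = 344.26 K.
The Carnot efficiency is η = 1 − T_C/T_H = 1 − 344.26/1967.15 = 0.8250.
W = η·Q_H = 0.8250 × 3280 = 2710 W.

Ẇ ≈ 2710 W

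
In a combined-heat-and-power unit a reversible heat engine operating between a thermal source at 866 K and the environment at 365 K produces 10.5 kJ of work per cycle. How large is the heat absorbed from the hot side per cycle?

Since the cycle is reversible, η = 1 − T_C/T_H = 1 − 365.00/866.00 = 0.5785.
Q_H = W/η = 10.5/0.5785 = 18.1 kJ.

Q_H ≈ 18.1 kJ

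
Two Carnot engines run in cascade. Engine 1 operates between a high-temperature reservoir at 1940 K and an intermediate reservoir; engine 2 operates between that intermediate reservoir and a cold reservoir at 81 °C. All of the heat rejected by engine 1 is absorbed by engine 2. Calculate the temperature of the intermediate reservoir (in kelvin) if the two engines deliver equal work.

T_m ≈ 1147 K

T_C = 81 °C → 81 + 273.15 = 354.15 K.
For reversible stages Q_m = Q_H·(T_m/T_H). Setting W₁ = Q_H(1 − T_m/T_H) equal to W₂ = Q_m(1 − T_C/T_m) = Q_H·(T_m − T_C)/T_H gives T_H − T_m = T_m − T_C, so T_m = (T_H + T_C)/2 = (1940.00 + 354.15)/2 = 1147 K.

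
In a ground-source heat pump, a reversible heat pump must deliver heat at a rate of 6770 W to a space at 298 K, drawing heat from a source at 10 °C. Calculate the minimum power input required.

T_C = 10 °C → 10 + 273.15 = 283.15 K.
COP_HP = T_H/(T_H − T_C) = 298.00/14.85 = 20.0673.
W = Q_H/COP_HP = 6770/20.0673 = 337 W.

Ẇ_in ≈ 337 W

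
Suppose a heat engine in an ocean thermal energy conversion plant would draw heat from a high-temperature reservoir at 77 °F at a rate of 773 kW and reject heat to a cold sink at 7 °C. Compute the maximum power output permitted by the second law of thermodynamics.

Ẇ_max ≈ 46.67 kW

T_H = 77 °F → (77 − 32) × 5/9 = 25.00 °C = 298.15 K.
T_C = 7 °C → 7 + 273.15 = 280.15 K.
By the Carnot theorem, η_max = 1 − T_C/T_H = 1 − 280.15/298.15 = 0.0604.
W_max = η_max · Q_H = 0.0604 × 773 = 46.67 kW.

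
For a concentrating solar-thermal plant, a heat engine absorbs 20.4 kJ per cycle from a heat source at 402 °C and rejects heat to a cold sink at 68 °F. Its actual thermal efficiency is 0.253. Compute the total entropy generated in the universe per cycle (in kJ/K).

ΔS_univ ≈ 0.0218 kJ/K

T_H = 402 °C → 402 + 273.15 = 675.15 K.
T_C = 68 °F → (68 − 32) × 5/9 = 20.00 °C = 293.15 K.
W = η·Q_H = 0.253 × 20.4 = 5.161 kJ, so Q_C = Q_H − W = 15.24 kJ.
The hot reservoir loses entropy Q_H/T_H = 20.4/675.15 = 0.03022 kJ/K; the cold reservoir gains Q_C/T_C = 15.24/293.15 = 0.05198 kJ/K.
ΔS_univ = −Q_H/T_H + Q_C/T_C = 0.0218 kJ/K (> 0, since η = 0.253 < η_Carnot = 0.566).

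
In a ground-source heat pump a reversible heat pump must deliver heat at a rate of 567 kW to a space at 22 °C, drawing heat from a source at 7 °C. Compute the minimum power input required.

T_H = 22 °C → 22 + 273.15 = 295.15 K.
T_C = 7 °C → 7 + 273.15 = 280.15 K.
COP_HP = T_H/(T_H − T_C) = 295.15/15.00 = 19.6767.
W = Q_H/COP_HP = 567/19.6767 = 28.8 kW.

Ẇ_in ≈ 28.8 kW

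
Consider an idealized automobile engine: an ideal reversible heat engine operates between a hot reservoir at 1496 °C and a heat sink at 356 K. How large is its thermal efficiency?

T_H = 1496 °C → 1496 + 273.15 = 1769.15 K.
Since the cycle is reversible, η = 1 − T_C/T_H = 1 − 356.00/1769.15 = 0.799.

η ≈ 0.799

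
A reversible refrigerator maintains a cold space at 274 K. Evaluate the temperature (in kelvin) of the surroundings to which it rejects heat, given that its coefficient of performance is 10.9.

T_H ≈ 299 K

COP_R = T_C/(T_H − T_C) ⇒ T_H = T_C·(1 + 1/COP_R) = 274.00 × (1 + 1/10.9) = 299 K.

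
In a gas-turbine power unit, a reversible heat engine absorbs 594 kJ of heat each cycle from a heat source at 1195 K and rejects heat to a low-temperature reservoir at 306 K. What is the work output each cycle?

W ≈ 442 kJ

Carnot efficiency: η = 1 − T_C/T_H = 1 − 306.00/1195.00 = 0.7439.
W = η·Q_H = 0.7439 × 594 = 442 kJ.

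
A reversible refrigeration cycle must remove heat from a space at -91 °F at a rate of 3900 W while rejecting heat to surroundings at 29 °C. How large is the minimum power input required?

T_H = 29 °C → 29 + 273.15 = 302.15 K.
T_C = -91 °F → (-91 − 32) × 5/9 = -68.33 °C = 204.82 K.
Carnot COP: COP_R = T_C/(T_H − T_C) = 204.82/97.33 = 2.1043.
W = Q_C/COP_R = 3900/2.1043 = 1853 W.

Ẇ_in ≈ 1853 W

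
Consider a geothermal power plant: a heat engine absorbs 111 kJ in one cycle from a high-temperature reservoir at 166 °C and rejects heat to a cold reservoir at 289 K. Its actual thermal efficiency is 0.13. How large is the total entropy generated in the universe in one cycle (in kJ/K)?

ΔS_univ ≈ 0.0814 kJ/K

T_H = 166 °C → 166 + 273.15 = 439.15 K.
W = η·Q_H = 0.13 × 111 = 14.43 kJ, so Q_C = Q_H − W = 96.57 kJ.
The hot reservoir loses entropy Q_H/T_H = 111/439.15 = 0.2528 kJ/K; the cold reservoir gains Q_C/T_C = 96.57/289.00 = 0.3342 kJ/K.
ΔS_univ = −Q_H/T_H + Q_C/T_C = 0.0814 kJ/K (> 0, since η = 0.13 < η_Carnot = 0.342).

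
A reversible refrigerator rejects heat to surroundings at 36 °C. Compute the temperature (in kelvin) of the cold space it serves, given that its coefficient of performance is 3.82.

T_H = 36 °C → 36 + 273.15 = 309.15 K.
COP_R = T_C/(T_H − T_C) ⇒ T_C = T_H·COP_R/(1 + COP_R) = 309.15 × 3.82/(1 + 3.82) = 245 K.

T_C ≈ 245 K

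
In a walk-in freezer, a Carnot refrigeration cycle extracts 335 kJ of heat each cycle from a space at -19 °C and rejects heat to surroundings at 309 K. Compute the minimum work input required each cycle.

T_C = -19 °C → -19 + 273.15 = 254.15 K.
Carnot COP: COP_R = T_C/(T_H − T_C) = 254.15/54.85 = 4.6335.
W = Q_C/COP_R = 335/4.6335 = 72.3 kJ.

W_in ≈ 72.3 kJ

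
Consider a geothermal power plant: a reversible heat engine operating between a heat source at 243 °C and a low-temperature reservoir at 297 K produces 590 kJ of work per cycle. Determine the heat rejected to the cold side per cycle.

T_H = 243 °C → 243 + 273.15 = 516.15 K.
η_rev = 1 − T_C/T_H = 1 − 297.00/516.15 = 0.4246.
Since Q_C/Q_H = T_C/T_H and Q_H = W/η, Q_C = W·T_C/(T_H − T_C) = 590 × 297.00/219.15 = 799.6 kJ.

Q_C ≈ 799.6 kJ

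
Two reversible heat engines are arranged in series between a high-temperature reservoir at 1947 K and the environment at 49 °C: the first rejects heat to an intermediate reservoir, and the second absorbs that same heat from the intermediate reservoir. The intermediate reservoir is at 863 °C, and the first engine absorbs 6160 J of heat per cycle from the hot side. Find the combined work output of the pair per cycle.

W_total ≈ 5141 J

T_C = 49 °C → 49 + 273.15 = 322.15 K.
Two reversible stages in series are equivalent to a single Carnot engine between T_H and T_C, so η_total = 1 − T_C/T_H = 1 − 322.15/1947.00 = 0.8345.
W_total = η_total · Q_H = 0.8345 × 6160 = 5141 J.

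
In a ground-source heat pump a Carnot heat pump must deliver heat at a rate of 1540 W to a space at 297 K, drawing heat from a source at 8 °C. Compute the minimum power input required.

Ẇ_in ≈ 82.2 W

T_C = 8 °C → 8 + 273.15 = 281.15 K.
For a reversible heat pump, COP_HP = T_H/(T_H − T_C) = 297.00/15.85 = 18.7382.
W = Q_H/COP_HP = 1540/18.7382 = 82.2 W.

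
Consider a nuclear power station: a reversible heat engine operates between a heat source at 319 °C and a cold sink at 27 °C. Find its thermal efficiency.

η ≈ 0.493

T_H = 319 °C → 319 + 273.15 = 592.15 K.
T_C = 27 °C → 27 + 273.15 = 300.15 K.
η_rev = 1 − T_C/T_H = 1 − 300.15/592.15 = 0.493.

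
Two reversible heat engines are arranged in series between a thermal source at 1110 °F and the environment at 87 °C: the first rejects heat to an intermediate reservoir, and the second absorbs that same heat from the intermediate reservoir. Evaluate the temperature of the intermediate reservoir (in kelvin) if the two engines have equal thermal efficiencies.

T_H = 1110 °F → (1110 − 32) × 5/9 = 598.89 °C = 872.04 K.
T_C = 87 °C → 87 + 273.15 = 360.15 K.
Equal efficiencies require 1 − T_m/T_H = 1 − T_C/T_m, i.e. T_m/T_H = T_C/T_m, so T_m = √(T_H·T_C) = √(872.04 × 360.15) = 560.4 K.

T_m ≈ 560.4 K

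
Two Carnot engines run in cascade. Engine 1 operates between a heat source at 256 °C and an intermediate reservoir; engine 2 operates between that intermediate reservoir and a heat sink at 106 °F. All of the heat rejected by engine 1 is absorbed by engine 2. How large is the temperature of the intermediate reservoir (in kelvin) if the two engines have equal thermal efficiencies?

T_H = 256 °C → 256 + 273.15 = 529.15 K.
T_C = 106 °F → (106 − 32) × 5/9 = 41.11 °C = 314.26 K.
Equal efficiencies require 1 − T_m/T_H = 1 − T_C/T_m, i.e. T_m/T_H = T_C/T_m, so T_m = √(T_H·T_C) = √(529.15 × 314.26) = 408 K.

T_m ≈ 408 K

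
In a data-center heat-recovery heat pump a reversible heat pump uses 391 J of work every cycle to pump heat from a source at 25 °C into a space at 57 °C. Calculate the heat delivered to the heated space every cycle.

Q_H ≈ 4030 J

T_H = 57 °C → 57 + 273.15 = 330.15 K.
T_C = 25 °C → 25 + 273.15 = 298.15 K.
Reversible heating COP: COP_HP = T_H/(T_H − T_C) = 330.15/32.00 = 10.3172.
Q_H = COP_HP · W = 10.3172 × 391 = 4030 J.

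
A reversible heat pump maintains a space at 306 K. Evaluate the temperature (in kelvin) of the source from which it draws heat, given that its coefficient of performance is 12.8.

T_C ≈ 282 K

COP_HP = T_H/(T_H − T_C) ⇒ T_C = T_H·(COP_HP − 1)/COP_HP = 306.00 × (12.8 − 1)/12.8 = 282 K.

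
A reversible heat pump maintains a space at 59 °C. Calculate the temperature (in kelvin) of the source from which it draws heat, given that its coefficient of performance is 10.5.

T_C ≈ 300.5 K

T_H = 59 °C → 59 + 273.15 = 332.15 K.
COP_HP = T_H/(T_H − T_C) ⇒ T_C = T_H·(COP_HP − 1)/COP_HP = 332.15 × (10.5 − 1)/10.5 = 300.5 K.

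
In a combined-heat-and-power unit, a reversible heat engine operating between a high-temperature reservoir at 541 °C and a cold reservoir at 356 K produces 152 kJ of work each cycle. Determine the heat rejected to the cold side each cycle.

Q_C ≈ 118 kJ

T_H = 541 °C → 541 + 273.15 = 814.15 K.
Since the cycle is reversible, η = 1 − T_C/T_H = 1 − 356.00/814.15 = 0.5627.
Since Q_C/Q_H = T_C/T_H and Q_H = W/η, Q_C = W·T_C/(T_H − T_C) = 152 × 356.00/458.15 = 118 kJ.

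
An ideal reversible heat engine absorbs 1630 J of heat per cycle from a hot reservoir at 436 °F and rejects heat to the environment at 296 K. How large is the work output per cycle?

W ≈ 660 J

T_H = 436 °F → (436 − 32) × 5/9 = 224.44 °C = 497.59 K.
The Carnot efficiency is η = 1 − T_C/T_H = 1 − 296.00/497.59 = 0.4051.
W = η·Q_H = 0.4051 × 1630 = 660 J.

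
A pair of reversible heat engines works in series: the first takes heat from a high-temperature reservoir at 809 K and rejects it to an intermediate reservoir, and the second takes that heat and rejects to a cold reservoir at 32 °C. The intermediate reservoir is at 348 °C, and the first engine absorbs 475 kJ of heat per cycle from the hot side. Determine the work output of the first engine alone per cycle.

W₁ ≈ 110.3 kJ

T_C = 32 °C → 32 + 273.15 = 305.15 K.
T_m = 348 °C → 348 + 273.15 = 621.15 K.
First-stage efficiency η₁ = 1 − T_m/T_H = 1 − 621.15/809.00 = 0.2322.
W₁ = η₁·Q_H = 0.2322 × 475 = 110.3 kJ.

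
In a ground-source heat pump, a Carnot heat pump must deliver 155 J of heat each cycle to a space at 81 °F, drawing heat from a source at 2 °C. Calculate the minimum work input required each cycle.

T_H = 81 °F → (81 − 32) × 5/9 = 27.22 °C = 300.37 K.
T_C = 2 °C → 2 + 273.15 = 275.15 K.
The Carnot heat-pump COP is COP_HP = T_H/(T_H − T_C) = 300.37/25.22 = 11.9090.
W = Q_H/COP_HP = 155/11.9090 = 13.0 J.

W_in ≈ 13.0 J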